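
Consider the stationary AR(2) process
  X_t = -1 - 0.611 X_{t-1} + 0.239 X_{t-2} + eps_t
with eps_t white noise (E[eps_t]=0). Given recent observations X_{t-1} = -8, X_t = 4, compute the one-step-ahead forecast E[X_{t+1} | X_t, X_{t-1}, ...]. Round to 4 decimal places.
E[X_{t+1} \mid \mathcal F_t] = -5.3560

For an AR(p) model X_t = c + sum_i phi_i X_{t-i} + eps_t, the
one-step-ahead conditional mean is
  E[X_{t+1} | X_t, ...] = c + sum_i phi_i X_{t+1-i}.
Substitute known values:
  E[X_{t+1} | ...] = -1 + (-0.611) * (4) + (0.239) * (-8)
                   = -5.3560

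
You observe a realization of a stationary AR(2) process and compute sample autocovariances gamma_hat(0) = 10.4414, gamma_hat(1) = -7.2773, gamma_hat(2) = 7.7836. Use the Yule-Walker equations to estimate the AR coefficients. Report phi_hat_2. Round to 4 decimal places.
\hat\phi_{2} = 0.5050

The Yule-Walker equations for an AR(p) process read, in matrix form,
  Gamma_p phi = r_p,   with   (Gamma_p)_{ij} = gamma(|i - j|),
                       (r_p)_i = gamma(i),   i,j = 1..p.
Substitute the sample gammas (Toeplitz matrix and right-hand side of size 2):
  Gamma_p = [[10.4414, -7.2773], [-7.2773, 10.4414]]
  r_p     = [-7.2773, 7.7836]
Written out:
  10.4414 phi_1 - 7.2773 phi_2 = -7.2773
  -7.2773 phi_1 + 10.4414 phi_2 = 7.7836
Solve by Cramer's rule:
  det = gamma(0)^2 - gamma(1)^2 = (10.4414)^2 - (-7.2773)^2 = 109.02283396 - 52.95909529 = 56.06373867
  phi_hat_1 = [gamma(1) gamma(0) - gamma(1) gamma(2)] / det = [(-7.2773)(10.4414) - (-7.2773)(7.7836)] / 56.06373867 = -19.34160794 / 56.06373867 = -0.345
  phi_hat_2 = [gamma(0) gamma(2) - gamma(1)^2] / det = [(10.4414)(7.7836) - (-7.2773)^2] / 56.06373867 = 28.31258575 / 56.06373867 = 0.505
So phi_hat = [-0.3450, 0.5050].
Therefore phi_hat_2 = 0.5050.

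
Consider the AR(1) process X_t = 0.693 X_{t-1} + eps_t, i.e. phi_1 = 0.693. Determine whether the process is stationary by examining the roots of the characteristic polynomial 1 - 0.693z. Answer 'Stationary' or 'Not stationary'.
\text{Stationary}

The AR(p) characteristic polynomial is P(z) = 1 - 0.693z.
Stationarity requires all roots to lie outside the unit circle, i.e. |z| > 1 for every root.
This is linear in z: 1 + (-0.693) z = 0  =>  z = -1/(-0.693) = 1.443001,  |z| = 1.443001.
Moduli of all roots: 1.4430.
All moduli strictly greater than 1? Yes.
Verdict: Stationary.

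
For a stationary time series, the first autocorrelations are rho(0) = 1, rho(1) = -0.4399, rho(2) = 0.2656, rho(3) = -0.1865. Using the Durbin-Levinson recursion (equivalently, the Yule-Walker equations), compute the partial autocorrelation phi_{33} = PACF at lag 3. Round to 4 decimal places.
\phi_{33} = -0.0510

The PACF at lag k is phi_{kk}, the last component of the solution
to the Yule-Walker system G_k phi = r_k where
  (G_k)_{ij} = rho(|i - j|), (r_k)_i = rho(i), i,j = 1..k.
Equivalently, Durbin-Levinson gives phi_{kk} iteratively:
  phi_{11} = rho(1)
  phi_{kk} = [rho(k) - sum_{j=1..k-1} phi_{k-1,j} rho(k-j)]
            / [1 - sum_{j=1..k-1} phi_{k-1,j} rho(j)],
  phi_{k,j} = phi_{k-1,j} - phi_{kk} phi_{k-1,k-j},  j = 1..k-1.
Step k = 1:
  phi_11 = rho(1) = -0.4399.
Step k = 2:
  phi_22 = [rho(2) - phi_11 rho(1)] / [1 - phi_11 rho(1)] = [0.2656 - (-0.4399)(-0.4399)] / [1 - (-0.4399)(-0.4399)]
         = 0.07208799 / 0.80648799 = 0.089385.
  Update: phi_21 = phi_11 - phi_22 phi_11 = -0.4399 - (0.089385)(-0.4399) = -0.40058.
Step k = 3:
  phi_33 = [rho(3) - phi_21 rho(2) - phi_22 rho(1)] / [1 - phi_21 rho(1) - phi_22 rho(2)]
    numerator   = -0.1865 - (-0.40058)(0.2656) - (0.089385)(-0.4399) = -0.04078559
    denominator = 1 - (-0.40058)(-0.4399) - (0.089385)(0.2656) = 0.8000444
  phi_33 = -0.04078559 / 0.8000444 = -0.051.
Therefore phi_{33} = -0.0510.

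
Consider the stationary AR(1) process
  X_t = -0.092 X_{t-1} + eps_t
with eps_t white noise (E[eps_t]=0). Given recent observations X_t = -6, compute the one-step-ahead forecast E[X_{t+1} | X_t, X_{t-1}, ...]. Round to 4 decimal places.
E[X_{t+1} \mid \mathcal F_t] = 0.5520

For an AR(p) model X_t = c + sum_i phi_i X_{t-i} + eps_t, the
one-step-ahead conditional mean is
  E[X_{t+1} | X_t, ...] = c + sum_i phi_i X_{t+1-i}.
Substitute known values:
  E[X_{t+1} | ...] = (-0.092) * (-6)
                   = 0.5520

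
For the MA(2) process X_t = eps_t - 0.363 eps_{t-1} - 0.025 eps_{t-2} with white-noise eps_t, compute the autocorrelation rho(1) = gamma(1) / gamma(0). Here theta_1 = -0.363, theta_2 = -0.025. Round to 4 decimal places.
\rho(1) = -0.3125

For an MA(q) process with theta_0 = 1, the autocovariance is
  gamma(k) = sigma^2 * sum_{i=0..q-k} theta_i * theta_{i+k},
and rho(k) = gamma(k) / gamma(0). Sigma^2 cancels.
  numerator   = (1)*(-0.363) + (-0.363)*(-0.025) = -0.353925.
  denominator = (1)^2 + (-0.363)^2 + (-0.025)^2 = 1.132394.
  rho(1) = -0.353925 / 1.132394 = -0.3125.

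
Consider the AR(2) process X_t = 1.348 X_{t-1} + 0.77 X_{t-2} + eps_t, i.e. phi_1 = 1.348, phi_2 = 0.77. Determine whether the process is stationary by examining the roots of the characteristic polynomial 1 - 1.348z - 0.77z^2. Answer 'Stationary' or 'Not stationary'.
\text{Not stationary}

The AR(p) characteristic polynomial is P(z) = 1 - 1.348z - 0.77z^2.
Stationarity requires all roots to lie outside the unit circle, i.e. |z| > 1 for every root.
Set 1 + (-1.348) z + (-0.77) z^2 = 0, i.e. a z^2 + b z + c = 0 with a = -0.77, b = -1.348, c = 1.
Discriminant D = b^2 - 4ac = (-1.348)^2 - 4*(-0.77)*1 = 1.817104 - (-3.08) = 4.897104.
D >= 0, so the roots are real: z = (-b +/- sqrt(D)) / (2a) = (1.348 +/- 2.21294) / (-1.54).
  z_1 = (1.348 + 2.21294) / (-1.54) = -2.3123,   |z_1| = 2.3123.
  z_2 = (1.348 - 2.21294) / (-1.54) = 0.5616,   |z_2| = 0.5616.
Moduli of all roots: 2.3123, 0.5616.
All moduli strictly greater than 1? No.
Verdict: Not stationary.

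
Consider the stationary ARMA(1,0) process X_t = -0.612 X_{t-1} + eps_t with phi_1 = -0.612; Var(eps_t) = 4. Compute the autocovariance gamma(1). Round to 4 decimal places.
\gamma(1) = -3.9139

Multiply the model equation by X_{t-k} and take expectations. With theta_0 = psi_0 = 1 and psi_j the MA(infinity) weights, this gives
  gamma(k) - sum_i phi_i gamma(k-i) = c_k,
  c_k = sigma^2 * sum_{j=k..q} theta_j psi_{j-k}   (c_k = 0 for k > q),
using gamma(-m) = gamma(m).
Pure AR (q = 0): c_0 = sigma^2 = 4, c_k = 0 for k >= 1.
Equations for k = 0 and k = 1 (AR order 1):
  gamma(0) = phi_1 gamma(1) + c_0
  gamma(1) = phi_1 gamma(0) + c_1
Substituting the second into the first: gamma(0) (1 - phi_1^2) = c_0 + phi_1 c_1, so
  gamma(0) = c_0 / (1 - phi_1^2) = 4 / (1 - (-0.612)^2) = 4 / 0.625456 = 6.395334.
  gamma(1) = phi_1 gamma(0) = (-0.612)(6.395334) = -3.913944.
Therefore gamma(1) = -3.9139 (to 4 decimal places).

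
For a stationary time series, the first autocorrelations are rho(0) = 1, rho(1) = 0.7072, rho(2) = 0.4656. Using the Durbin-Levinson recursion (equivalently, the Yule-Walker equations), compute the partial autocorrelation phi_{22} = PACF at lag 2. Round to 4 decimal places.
\phi_{22} = -0.0691

The PACF at lag k is phi_{kk}, the last component of the solution
to the Yule-Walker system G_k phi = r_k where
  (G_k)_{ij} = rho(|i - j|), (r_k)_i = rho(i), i,j = 1..k.
Equivalently, Durbin-Levinson gives phi_{kk} iteratively:
  phi_{11} = rho(1)
  phi_{kk} = [rho(k) - sum_{j=1..k-1} phi_{k-1,j} rho(k-j)]
            / [1 - sum_{j=1..k-1} phi_{k-1,j} rho(j)],
  phi_{k,j} = phi_{k-1,j} - phi_{kk} phi_{k-1,k-j},  j = 1..k-1.
Step k = 1:
  phi_11 = rho(1) = 0.7072.
Step k = 2:
  phi_22 = [rho(2) - phi_11 rho(1)] / [1 - phi_11 rho(1)] = [0.4656 - (0.7072)(0.7072)] / [1 - (0.7072)(0.7072)]
         = -0.03453184 / 0.49986816 = -0.0691.
Therefore phi_{22} = -0.0691.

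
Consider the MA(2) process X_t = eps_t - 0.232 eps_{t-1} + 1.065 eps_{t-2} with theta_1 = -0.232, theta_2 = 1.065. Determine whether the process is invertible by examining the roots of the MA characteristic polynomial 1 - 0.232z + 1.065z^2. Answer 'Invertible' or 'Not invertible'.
\text{Not invertible}

The MA(q) characteristic polynomial is P(z) = 1 - 0.232z + 1.065z^2.
Invertibility requires all roots to lie outside the unit circle, i.e. |z| > 1 for every root.
Set 1 + (-0.232) z + (1.065) z^2 = 0, i.e. a z^2 + b z + c = 0 with a = 1.065, b = -0.232, c = 1.
Discriminant D = b^2 - 4ac = (-0.232)^2 - 4*(1.065)*1 = 0.053824 - (4.26) = -4.206176.
D < 0, so the roots are the complex-conjugate pair z = (-b +/- i sqrt(-D)) / (2a) = 0.1089 +/- 0.9629i.
For a conjugate pair |z|^2 = z * conj(z) = (product of roots) = c/a = 1/(1.065) = 0.938967, so |z| = sqrt(0.938967) = 0.969 for both roots.
Moduli of all roots: 0.9690, 0.9690.
All moduli strictly greater than 1? No.
Verdict: Not invertible.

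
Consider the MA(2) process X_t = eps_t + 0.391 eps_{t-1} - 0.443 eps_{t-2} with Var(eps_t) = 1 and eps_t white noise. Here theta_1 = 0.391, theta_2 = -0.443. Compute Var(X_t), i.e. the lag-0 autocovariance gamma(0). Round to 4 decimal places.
\gamma(0) = 1.3491

For an MA(q) process X_t = eps_t + sum_i theta_i eps_{t-i} with
Var(eps_t) = sigma^2, the variance is
  gamma(0) = sigma^2 * (1 + sum_i theta_i^2).
  sum_i theta_i^2 = (0.391)^2 + (-0.443)^2 = 0.152881 + 0.196249 = 0.34913.
  gamma(0) = 1 * (1 + 0.34913) = 1 * 1.34913 = 1.34913, which rounds to 1.3491.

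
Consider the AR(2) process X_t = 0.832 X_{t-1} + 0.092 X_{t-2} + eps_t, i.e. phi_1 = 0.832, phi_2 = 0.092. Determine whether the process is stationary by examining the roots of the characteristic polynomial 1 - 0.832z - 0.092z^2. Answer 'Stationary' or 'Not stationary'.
\text{Stationary}

The AR(p) characteristic polynomial is P(z) = 1 - 0.832z - 0.092z^2.
Stationarity requires all roots to lie outside the unit circle, i.e. |z| > 1 for every root.
Set 1 + (-0.832) z + (-0.092) z^2 = 0, i.e. a z^2 + b z + c = 0 with a = -0.092, b = -0.832, c = 1.
Discriminant D = b^2 - 4ac = (-0.832)^2 - 4*(-0.092)*1 = 0.692224 - (-0.368) = 1.060224.
D >= 0, so the roots are real: z = (-b +/- sqrt(D)) / (2a) = (0.832 +/- 1.029672) / (-0.184).
  z_1 = (0.832 + 1.029672) / (-0.184) = -10.1178,   |z_1| = 10.1178.
  z_2 = (0.832 - 1.029672) / (-0.184) = 1.0743,   |z_2| = 1.0743.
Moduli of all roots: 10.1178, 1.0743.
All moduli strictly greater than 1? Yes.
Verdict: Stationary.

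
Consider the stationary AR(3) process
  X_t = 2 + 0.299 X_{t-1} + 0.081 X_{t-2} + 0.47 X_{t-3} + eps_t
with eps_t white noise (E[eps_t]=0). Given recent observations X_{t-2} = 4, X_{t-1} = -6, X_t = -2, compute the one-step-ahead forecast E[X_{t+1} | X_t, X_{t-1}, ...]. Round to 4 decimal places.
E[X_{t+1} \mid \mathcal F_t] = 2.7960

For an AR(p) model X_t = c + sum_i phi_i X_{t-i} + eps_t, the
one-step-ahead conditional mean is
  E[X_{t+1} | X_t, ...] = c + sum_i phi_i X_{t+1-i}.
Substitute known values:
  E[X_{t+1} | ...] = 2 + (0.299) * (-2) + (0.081) * (-6) + (0.47) * (4)
                   = 2.7960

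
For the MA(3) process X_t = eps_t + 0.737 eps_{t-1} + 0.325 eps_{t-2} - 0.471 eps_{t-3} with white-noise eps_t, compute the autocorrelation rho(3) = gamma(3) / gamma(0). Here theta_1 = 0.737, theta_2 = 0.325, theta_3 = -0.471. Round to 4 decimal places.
\rho(3) = -0.2518

For an MA(q) process with theta_0 = 1, the autocovariance is
  gamma(k) = sigma^2 * sum_{i=0..q-k} theta_i * theta_{i+k},
and rho(k) = gamma(k) / gamma(0). Sigma^2 cancels.
  numerator   = (1)*(-0.471) = -0.471.
  denominator = (1)^2 + (0.737)^2 + (0.325)^2 + (-0.471)^2 = 1.870635.
  rho(3) = -0.471 / 1.870635 = -0.2518.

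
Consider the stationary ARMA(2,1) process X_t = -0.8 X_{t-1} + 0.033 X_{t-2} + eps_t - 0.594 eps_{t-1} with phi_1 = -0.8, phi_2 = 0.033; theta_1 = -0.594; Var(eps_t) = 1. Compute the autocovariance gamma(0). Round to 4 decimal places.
\gamma(0) = 7.4094

Multiply the model equation by X_{t-k} and take expectations. With theta_0 = psi_0 = 1 and psi_j the MA(infinity) weights, this gives
  gamma(k) - sum_i phi_i gamma(k-i) = c_k,
  c_k = sigma^2 * sum_{j=k..q} theta_j psi_{j-k}   (c_k = 0 for k > q),
using gamma(-m) = gamma(m).
psi-weights needed (psi_j = theta_j + sum_i phi_i psi_{j-i}):
  psi_1 = theta_1 + phi_1 = -0.594 + (-0.8) = -1.394
Right-hand sides:
  c_0 = sigma^2 (1 + theta_1 psi_1) = 1 * (1 + (-0.594)(-1.394)) = 1 * 1.828036 = 1.828036
  c_1 = sigma^2 theta_1 = 1 * (-0.594) = -0.594
  c_2 = 0
Equations for k = 0, 1, 2 (AR order 2, c_2 = 0):
  (E0) gamma(0) = phi_1 gamma(1) + phi_2 gamma(2) + c_0
  (E1) gamma(1) = phi_1 gamma(0) + phi_2 gamma(1) + c_1
  (E2) gamma(2) = phi_1 gamma(1) + phi_2 gamma(0)
From (E1): gamma(1) = A gamma(0) + B with
  A = phi_1 / (1 - phi_2) = -0.8 / 0.967 = -0.827301,   B = c_1 / (1 - phi_2) = -0.594 / 0.967 = -0.614271.
Insert (E2) into (E0): gamma(0) (1 - phi_2^2) = phi_1 (1 + phi_2) gamma(1) + c_0.
  phi_1 (1 + phi_2) = (-0.8)(1.033) = -0.8264,   1 - phi_2^2 = 0.998911.
Replace gamma(1) by A gamma(0) + B and collect gamma(0):
  gamma(0) [0.998911 - (-0.8264)(-0.827301)] = (-0.8264)(-0.614271) + 1.828036
  gamma(0) * 0.31523 = 2.33567
  gamma(0) = 2.33567 / 0.31523 = 7.409425.
Therefore gamma(0) = 7.4094 (to 4 decimal places).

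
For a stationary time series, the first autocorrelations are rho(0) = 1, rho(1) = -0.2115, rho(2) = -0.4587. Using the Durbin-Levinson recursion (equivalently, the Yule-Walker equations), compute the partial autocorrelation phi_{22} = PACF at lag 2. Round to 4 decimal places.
\phi_{22} = -0.5270

The PACF at lag k is phi_{kk}, the last component of the solution
to the Yule-Walker system G_k phi = r_k where
  (G_k)_{ij} = rho(|i - j|), (r_k)_i = rho(i), i,j = 1..k.
Equivalently, Durbin-Levinson gives phi_{kk} iteratively:
  phi_{11} = rho(1)
  phi_{kk} = [rho(k) - sum_{j=1..k-1} phi_{k-1,j} rho(k-j)]
            / [1 - sum_{j=1..k-1} phi_{k-1,j} rho(j)],
  phi_{k,j} = phi_{k-1,j} - phi_{kk} phi_{k-1,k-j},  j = 1..k-1.
Step k = 1:
  phi_11 = rho(1) = -0.2115.
Step k = 2:
  phi_22 = [rho(2) - phi_11 rho(1)] / [1 - phi_11 rho(1)] = [-0.4587 - (-0.2115)(-0.2115)] / [1 - (-0.2115)(-0.2115)]
         = -0.50343225 / 0.95526775 = -0.527.
Therefore phi_{22} = -0.5270.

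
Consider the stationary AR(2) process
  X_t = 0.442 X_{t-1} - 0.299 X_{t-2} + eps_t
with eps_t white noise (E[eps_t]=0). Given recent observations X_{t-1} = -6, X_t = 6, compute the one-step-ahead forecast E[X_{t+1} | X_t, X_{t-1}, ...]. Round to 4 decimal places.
E[X_{t+1} \mid \mathcal F_t] = 4.4460

For an AR(p) model X_t = c + sum_i phi_i X_{t-i} + eps_t, the
one-step-ahead conditional mean is
  E[X_{t+1} | X_t, ...] = c + sum_i phi_i X_{t+1-i}.
Substitute known values:
  E[X_{t+1} | ...] = (0.442) * (6) + (-0.299) * (-6)
                   = 4.4460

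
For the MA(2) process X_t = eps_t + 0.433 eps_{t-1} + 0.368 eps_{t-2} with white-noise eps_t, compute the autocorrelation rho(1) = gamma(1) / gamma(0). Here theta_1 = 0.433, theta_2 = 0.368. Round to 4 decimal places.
\rho(1) = 0.4478

For an MA(q) process with theta_0 = 1, the autocovariance is
  gamma(k) = sigma^2 * sum_{i=0..q-k} theta_i * theta_{i+k},
and rho(k) = gamma(k) / gamma(0). Sigma^2 cancels.
  numerator   = (1)*(0.433) + (0.433)*(0.368) = 0.592344.
  denominator = (1)^2 + (0.433)^2 + (0.368)^2 = 1.322913.
  rho(1) = 0.592344 / 1.322913 = 0.4478.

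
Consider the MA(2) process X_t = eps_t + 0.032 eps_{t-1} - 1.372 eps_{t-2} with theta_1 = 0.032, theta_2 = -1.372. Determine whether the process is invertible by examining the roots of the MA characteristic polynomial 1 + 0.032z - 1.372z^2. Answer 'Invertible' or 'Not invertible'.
\text{Not invertible}

The MA(q) characteristic polynomial is P(z) = 1 + 0.032z - 1.372z^2.
Invertibility requires all roots to lie outside the unit circle, i.e. |z| > 1 for every root.
Set 1 + (0.032) z + (-1.372) z^2 = 0, i.e. a z^2 + b z + c = 0 with a = -1.372, b = 0.032, c = 1.
Discriminant D = b^2 - 4ac = (0.032)^2 - 4*(-1.372)*1 = 0.001024 - (-5.488) = 5.489024.
D >= 0, so the roots are real: z = (-b +/- sqrt(D)) / (2a) = (-0.032 +/- 2.342867) / (-2.744).
  z_1 = (-0.032 + 2.342867) / (-2.744) = -0.8422,   |z_1| = 0.8422.
  z_2 = (-0.032 - 2.342867) / (-2.744) = 0.8655,   |z_2| = 0.8655.
Moduli of all roots: 0.8422, 0.8655.
All moduli strictly greater than 1? No.
Verdict: Not invertible.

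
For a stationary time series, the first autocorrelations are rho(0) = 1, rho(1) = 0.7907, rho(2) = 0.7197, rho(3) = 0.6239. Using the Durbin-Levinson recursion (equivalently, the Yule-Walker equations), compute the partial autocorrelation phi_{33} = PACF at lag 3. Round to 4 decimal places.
\phi_{33} = -0.0030

The PACF at lag k is phi_{kk}, the last component of the solution
to the Yule-Walker system G_k phi = r_k where
  (G_k)_{ij} = rho(|i - j|), (r_k)_i = rho(i), i,j = 1..k.
Equivalently, Durbin-Levinson gives phi_{kk} iteratively:
  phi_{11} = rho(1)
  phi_{kk} = [rho(k) - sum_{j=1..k-1} phi_{k-1,j} rho(k-j)]
            / [1 - sum_{j=1..k-1} phi_{k-1,j} rho(j)],
  phi_{k,j} = phi_{k-1,j} - phi_{kk} phi_{k-1,k-j},  j = 1..k-1.
Step k = 1:
  phi_11 = rho(1) = 0.7907.
Step k = 2:
  phi_22 = [rho(2) - phi_11 rho(1)] / [1 - phi_11 rho(1)] = [0.7197 - (0.7907)(0.7907)] / [1 - (0.7907)(0.7907)]
         = 0.09449351 / 0.37479351 = 0.252122.
  Update: phi_21 = phi_11 - phi_22 phi_11 = 0.7907 - (0.252122)(0.7907) = 0.591348.
Step k = 3:
  phi_33 = [rho(3) - phi_21 rho(2) - phi_22 rho(1)] / [1 - phi_21 rho(1) - phi_22 rho(2)]
    numerator   = 0.6239 - (0.591348)(0.7197) - (0.252122)(0.7907) = -0.00104529
    denominator = 1 - (0.591348)(0.7907) - (0.252122)(0.7197) = 0.35096966
  phi_33 = -0.00104529 / 0.35096966 = -0.003.
Therefore phi_{33} = -0.0030.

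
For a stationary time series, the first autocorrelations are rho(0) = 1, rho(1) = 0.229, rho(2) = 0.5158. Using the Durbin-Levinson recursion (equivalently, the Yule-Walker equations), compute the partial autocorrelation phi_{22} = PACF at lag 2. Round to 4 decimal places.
\phi_{22} = 0.4890

The PACF at lag k is phi_{kk}, the last component of the solution
to the Yule-Walker system G_k phi = r_k where
  (G_k)_{ij} = rho(|i - j|), (r_k)_i = rho(i), i,j = 1..k.
Equivalently, Durbin-Levinson gives phi_{kk} iteratively:
  phi_{11} = rho(1)
  phi_{kk} = [rho(k) - sum_{j=1..k-1} phi_{k-1,j} rho(k-j)]
            / [1 - sum_{j=1..k-1} phi_{k-1,j} rho(j)],
  phi_{k,j} = phi_{k-1,j} - phi_{kk} phi_{k-1,k-j},  j = 1..k-1.
Step k = 1:
  phi_11 = rho(1) = 0.229.
Step k = 2:
  phi_22 = [rho(2) - phi_11 rho(1)] / [1 - phi_11 rho(1)] = [0.5158 - (0.229)(0.229)] / [1 - (0.229)(0.229)]
         = 0.463359 / 0.947559 = 0.489.
Therefore phi_{22} = 0.4890.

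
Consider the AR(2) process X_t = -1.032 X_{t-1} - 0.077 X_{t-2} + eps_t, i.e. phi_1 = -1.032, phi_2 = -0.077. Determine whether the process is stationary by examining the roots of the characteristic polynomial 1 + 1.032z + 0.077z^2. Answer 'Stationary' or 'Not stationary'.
\text{Stationary}

The AR(p) characteristic polynomial is P(z) = 1 + 1.032z + 0.077z^2.
Stationarity requires all roots to lie outside the unit circle, i.e. |z| > 1 for every root.
Set 1 + (1.032) z + (0.077) z^2 = 0, i.e. a z^2 + b z + c = 0 with a = 0.077, b = 1.032, c = 1.
Discriminant D = b^2 - 4ac = (1.032)^2 - 4*(0.077)*1 = 1.065024 - (0.308) = 0.757024.
D >= 0, so the roots are real: z = (-b +/- sqrt(D)) / (2a) = (-1.032 +/- 0.870071) / (0.154).
  z_1 = (-1.032 + 0.870071) / (0.154) = -1.0515,   |z_1| = 1.0515.
  z_2 = (-1.032 - 0.870071) / (0.154) = -12.3511,   |z_2| = 12.3511.
Moduli of all roots: 1.0515, 12.3511.
All moduli strictly greater than 1? Yes.
Verdict: Stationary.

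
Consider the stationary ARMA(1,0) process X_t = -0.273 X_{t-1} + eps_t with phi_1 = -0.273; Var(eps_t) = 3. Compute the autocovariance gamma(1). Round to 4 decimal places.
\gamma(1) = -0.8850

Multiply the model equation by X_{t-k} and take expectations. With theta_0 = psi_0 = 1 and psi_j the MA(infinity) weights, this gives
  gamma(k) - sum_i phi_i gamma(k-i) = c_k,
  c_k = sigma^2 * sum_{j=k..q} theta_j psi_{j-k}   (c_k = 0 for k > q),
using gamma(-m) = gamma(m).
Pure AR (q = 0): c_0 = sigma^2 = 3, c_k = 0 for k >= 1.
Equations for k = 0 and k = 1 (AR order 1):
  gamma(0) = phi_1 gamma(1) + c_0
  gamma(1) = phi_1 gamma(0) + c_1
Substituting the second into the first: gamma(0) (1 - phi_1^2) = c_0 + phi_1 c_1, so
  gamma(0) = c_0 / (1 - phi_1^2) = 3 / (1 - (-0.273)^2) = 3 / 0.925471 = 3.241593.
  gamma(1) = phi_1 gamma(0) = (-0.273)(3.241593) = -0.884955.
Therefore gamma(1) = -0.8850 (to 4 decimal places).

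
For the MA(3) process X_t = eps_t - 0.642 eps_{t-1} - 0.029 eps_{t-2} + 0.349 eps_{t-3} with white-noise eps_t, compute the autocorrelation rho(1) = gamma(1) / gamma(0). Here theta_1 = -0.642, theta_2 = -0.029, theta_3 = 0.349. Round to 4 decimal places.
\rho(1) = -0.4128

For an MA(q) process with theta_0 = 1, the autocovariance is
  gamma(k) = sigma^2 * sum_{i=0..q-k} theta_i * theta_{i+k},
and rho(k) = gamma(k) / gamma(0). Sigma^2 cancels.
  numerator   = (1)*(-0.642) + (-0.642)*(-0.029) + (-0.029)*(0.349) = -0.633503.
  denominator = (1)^2 + (-0.642)^2 + (-0.029)^2 + (0.349)^2 = 1.534806.
  rho(1) = -0.633503 / 1.534806 = -0.4128.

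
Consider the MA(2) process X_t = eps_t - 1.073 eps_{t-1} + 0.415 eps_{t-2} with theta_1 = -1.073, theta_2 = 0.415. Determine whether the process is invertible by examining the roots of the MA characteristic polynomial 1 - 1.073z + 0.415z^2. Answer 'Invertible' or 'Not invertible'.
\text{Invertible}

The MA(q) characteristic polynomial is P(z) = 1 - 1.073z + 0.415z^2.
Invertibility requires all roots to lie outside the unit circle, i.e. |z| > 1 for every root.
Set 1 + (-1.073) z + (0.415) z^2 = 0, i.e. a z^2 + b z + c = 0 with a = 0.415, b = -1.073, c = 1.
Discriminant D = b^2 - 4ac = (-1.073)^2 - 4*(0.415)*1 = 1.151329 - (1.66) = -0.508671.
D < 0, so the roots are the complex-conjugate pair z = (-b +/- i sqrt(-D)) / (2a) = 1.2928 +/- 0.8593i.
For a conjugate pair |z|^2 = z * conj(z) = (product of roots) = c/a = 1/(0.415) = 2.409639, so |z| = sqrt(2.409639) = 1.5523 for both roots.
Moduli of all roots: 1.5523, 1.5523.
All moduli strictly greater than 1? Yes.
Verdict: Invertible.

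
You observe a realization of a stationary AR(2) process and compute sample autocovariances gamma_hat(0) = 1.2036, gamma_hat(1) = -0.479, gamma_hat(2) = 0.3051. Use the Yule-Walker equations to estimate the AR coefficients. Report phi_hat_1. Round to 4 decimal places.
\hat\phi_{1} = -0.3530

The Yule-Walker equations for an AR(p) process read, in matrix form,
  Gamma_p phi = r_p,   with   (Gamma_p)_{ij} = gamma(|i - j|),
                       (r_p)_i = gamma(i),   i,j = 1..p.
Substitute the sample gammas (Toeplitz matrix and right-hand side of size 2):
  Gamma_p = [[1.2036, -0.479], [-0.479, 1.2036]]
  r_p     = [-0.479, 0.3051]
Written out:
  1.2036 phi_1 - 0.479 phi_2 = -0.479
  -0.479 phi_1 + 1.2036 phi_2 = 0.3051
Solve by Cramer's rule:
  det = gamma(0)^2 - gamma(1)^2 = (1.2036)^2 - (-0.479)^2 = 1.44865296 - 0.229441 = 1.21921196
  phi_hat_1 = [gamma(1) gamma(0) - gamma(1) gamma(2)] / det = [(-0.479)(1.2036) - (-0.479)(0.3051)] / 1.21921196 = -0.4303815 / 1.21921196 = -0.353
  phi_hat_2 = [gamma(0) gamma(2) - gamma(1)^2] / det = [(1.2036)(0.3051) - (-0.479)^2] / 1.21921196 = 0.13777736 / 1.21921196 = 0.113
So phi_hat = [-0.3530, 0.1130].
Therefore phi_hat_1 = -0.3530.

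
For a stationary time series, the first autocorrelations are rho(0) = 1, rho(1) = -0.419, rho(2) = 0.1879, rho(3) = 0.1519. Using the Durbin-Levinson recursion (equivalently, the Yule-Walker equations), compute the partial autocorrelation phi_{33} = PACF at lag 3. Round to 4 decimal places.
\phi_{33} = 0.2860

The PACF at lag k is phi_{kk}, the last component of the solution
to the Yule-Walker system G_k phi = r_k where
  (G_k)_{ij} = rho(|i - j|), (r_k)_i = rho(i), i,j = 1..k.
Equivalently, Durbin-Levinson gives phi_{kk} iteratively:
  phi_{11} = rho(1)
  phi_{kk} = [rho(k) - sum_{j=1..k-1} phi_{k-1,j} rho(k-j)]
            / [1 - sum_{j=1..k-1} phi_{k-1,j} rho(j)],
  phi_{k,j} = phi_{k-1,j} - phi_{kk} phi_{k-1,k-j},  j = 1..k-1.
Step k = 1:
  phi_11 = rho(1) = -0.419.
Step k = 2:
  phi_22 = [rho(2) - phi_11 rho(1)] / [1 - phi_11 rho(1)] = [0.1879 - (-0.419)(-0.419)] / [1 - (-0.419)(-0.419)]
         = 0.012339 / 0.824439 = 0.014967.
  Update: phi_21 = phi_11 - phi_22 phi_11 = -0.419 - (0.014967)(-0.419) = -0.412729.
Step k = 3:
  phi_33 = [rho(3) - phi_21 rho(2) - phi_22 rho(1)] / [1 - phi_21 rho(1) - phi_22 rho(2)]
    numerator   = 0.1519 - (-0.412729)(0.1879) - (0.014967)(-0.419) = 0.23572276
    denominator = 1 - (-0.412729)(-0.419) - (0.014967)(0.1879) = 0.82425433
  phi_33 = 0.23572276 / 0.82425433 = 0.286.
Therefore phi_{33} = 0.2860.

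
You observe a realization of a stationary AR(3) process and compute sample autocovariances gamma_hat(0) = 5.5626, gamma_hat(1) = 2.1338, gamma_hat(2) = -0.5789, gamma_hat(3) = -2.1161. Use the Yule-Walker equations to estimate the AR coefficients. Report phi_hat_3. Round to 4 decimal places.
\hat\phi_{3} = -0.2770

The Yule-Walker equations for an AR(p) process read, in matrix form,
  Gamma_p phi = r_p,   with   (Gamma_p)_{ij} = gamma(|i - j|),
                       (r_p)_i = gamma(i),   i,j = 1..p.
Substitute the sample gammas (Toeplitz matrix and right-hand side of size 3):
  Gamma_p = [[5.5626, 2.1338, -0.5789], [2.1338, 5.5626, 2.1338], [-0.5789, 2.1338, 5.5626]]
  r_p     = [2.1338, -0.5789, -2.1161]
Written out (R1..R3):
  (R1) 5.5626 phi_1 + 2.1338 phi_2 - 0.5789 phi_3 = 2.1338
  (R2) 2.1338 phi_1 + 5.5626 phi_2 + 2.1338 phi_3 = -0.5789
  (R3) -0.5789 phi_1 + 2.1338 phi_2 + 5.5626 phi_3 = -2.1161
Gaussian elimination:
  R2 <- R2 - (2.1338/5.5626) R1 = R2 - (0.383598) R1:  4.744079 phi_2 + 2.355865 phi_3 = -1.397421
  R3 <- R3 - (-0.5789/5.5626) R1 = R3 - (-0.10407) R1:  2.355865 phi_2 + 5.502354 phi_3 = -1.894035
  R3 <- R3 - (2.355865/4.744079) R2 = R3 - (0.49659) R2:  4.332454 phi_3 = -1.20009
Back-substitution:
  phi_hat_3 = -1.20009 / 4.332454 = -0.277
  phi_hat_2 = (-1.397421 - (2.355865)(-0.277)) / 4.744079 = -0.157005
  phi_hat_1 = (2.1338 - (2.1338)(-0.157005) - (-0.5789)(-0.277)) / 5.5626 = 0.414997
So phi_hat = [0.4150, -0.1570, -0.2770].
Therefore phi_hat_3 = -0.2770.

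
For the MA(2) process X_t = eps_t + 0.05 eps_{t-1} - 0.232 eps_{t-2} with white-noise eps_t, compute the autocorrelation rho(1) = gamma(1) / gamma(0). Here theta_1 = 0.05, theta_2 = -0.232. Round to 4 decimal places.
\rho(1) = 0.0364

For an MA(q) process with theta_0 = 1, the autocovariance is
  gamma(k) = sigma^2 * sum_{i=0..q-k} theta_i * theta_{i+k},
and rho(k) = gamma(k) / gamma(0). Sigma^2 cancels.
  numerator   = (1)*(0.05) + (0.05)*(-0.232) = 0.0384.
  denominator = (1)^2 + (0.05)^2 + (-0.232)^2 = 1.056324.
  rho(1) = 0.0384 / 1.056324 = 0.0364.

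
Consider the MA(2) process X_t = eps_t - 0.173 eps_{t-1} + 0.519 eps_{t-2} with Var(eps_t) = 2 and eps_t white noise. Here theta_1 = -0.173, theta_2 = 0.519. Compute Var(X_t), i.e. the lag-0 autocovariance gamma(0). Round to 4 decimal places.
\gamma(0) = 2.5986

For an MA(q) process X_t = eps_t + sum_i theta_i eps_{t-i} with
Var(eps_t) = sigma^2, the variance is
  gamma(0) = sigma^2 * (1 + sum_i theta_i^2).
  sum_i theta_i^2 = (-0.173)^2 + (0.519)^2 = 0.029929 + 0.269361 = 0.29929.
  gamma(0) = 2 * (1 + 0.29929) = 2 * 1.29929 = 2.59858, which rounds to 2.5986.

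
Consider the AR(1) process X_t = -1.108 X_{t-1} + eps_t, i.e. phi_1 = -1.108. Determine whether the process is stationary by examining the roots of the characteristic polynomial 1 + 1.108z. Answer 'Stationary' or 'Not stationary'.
\text{Not stationary}

The AR(p) characteristic polynomial is P(z) = 1 + 1.108z.
Stationarity requires all roots to lie outside the unit circle, i.e. |z| > 1 for every root.
This is linear in z: 1 + (1.108) z = 0  =>  z = -1/(1.108) = -0.902527,  |z| = 0.902527.
Moduli of all roots: 0.9025.
All moduli strictly greater than 1? No.
Verdict: Not stationary.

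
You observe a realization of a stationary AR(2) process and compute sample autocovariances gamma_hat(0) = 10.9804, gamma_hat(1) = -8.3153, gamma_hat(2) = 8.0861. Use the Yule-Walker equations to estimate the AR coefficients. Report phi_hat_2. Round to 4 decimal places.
\hat\phi_{2} = 0.3820

The Yule-Walker equations for an AR(p) process read, in matrix form,
  Gamma_p phi = r_p,   with   (Gamma_p)_{ij} = gamma(|i - j|),
                       (r_p)_i = gamma(i),   i,j = 1..p.
Substitute the sample gammas (Toeplitz matrix and right-hand side of size 2):
  Gamma_p = [[10.9804, -8.3153], [-8.3153, 10.9804]]
  r_p     = [-8.3153, 8.0861]
Written out:
  10.9804 phi_1 - 8.3153 phi_2 = -8.3153
  -8.3153 phi_1 + 10.9804 phi_2 = 8.0861
Solve by Cramer's rule:
  det = gamma(0)^2 - gamma(1)^2 = (10.9804)^2 - (-8.3153)^2 = 120.56918416 - 69.14421409 = 51.42497007
  phi_hat_1 = [gamma(1) gamma(0) - gamma(1) gamma(2)] / det = [(-8.3153)(10.9804) - (-8.3153)(8.0861)] / 51.42497007 = -24.06697279 / 51.42497007 = -0.468
  phi_hat_2 = [gamma(0) gamma(2) - gamma(1)^2] / det = [(10.9804)(8.0861) - (-8.3153)^2] / 51.42497007 = 19.64439835 / 51.42497007 = 0.382
So phi_hat = [-0.4680, 0.3820].
Therefore phi_hat_2 = 0.3820.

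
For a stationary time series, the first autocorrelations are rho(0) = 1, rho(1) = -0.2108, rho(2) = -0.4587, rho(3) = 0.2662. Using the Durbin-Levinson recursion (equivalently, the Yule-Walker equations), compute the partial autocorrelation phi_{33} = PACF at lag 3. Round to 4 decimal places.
\phi_{33} = 0.0110

The PACF at lag k is phi_{kk}, the last component of the solution
to the Yule-Walker system G_k phi = r_k where
  (G_k)_{ij} = rho(|i - j|), (r_k)_i = rho(i), i,j = 1..k.
Equivalently, Durbin-Levinson gives phi_{kk} iteratively:
  phi_{11} = rho(1)
  phi_{kk} = [rho(k) - sum_{j=1..k-1} phi_{k-1,j} rho(k-j)]
            / [1 - sum_{j=1..k-1} phi_{k-1,j} rho(j)],
  phi_{k,j} = phi_{k-1,j} - phi_{kk} phi_{k-1,k-j},  j = 1..k-1.
Step k = 1:
  phi_11 = rho(1) = -0.2108.
Step k = 2:
  phi_22 = [rho(2) - phi_11 rho(1)] / [1 - phi_11 rho(1)] = [-0.4587 - (-0.2108)(-0.2108)] / [1 - (-0.2108)(-0.2108)]
         = -0.50313664 / 0.95556336 = -0.526534.
  Update: phi_21 = phi_11 - phi_22 phi_11 = -0.2108 - (-0.526534)(-0.2108) = -0.321793.
Step k = 3:
  phi_33 = [rho(3) - phi_21 rho(2) - phi_22 rho(1)] / [1 - phi_21 rho(1) - phi_22 rho(2)]
    numerator   = 0.2662 - (-0.321793)(-0.4587) - (-0.526534)(-0.2108) = 0.0076
    denominator = 1 - (-0.321793)(-0.2108) - (-0.526534)(-0.4587) = 0.69064479
  phi_33 = 0.0076 / 0.69064479 = 0.011.
Therefore phi_{33} = 0.0110.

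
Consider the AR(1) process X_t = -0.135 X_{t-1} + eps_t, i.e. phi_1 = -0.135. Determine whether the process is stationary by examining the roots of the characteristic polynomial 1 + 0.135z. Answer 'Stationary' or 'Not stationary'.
\text{Stationary}

The AR(p) characteristic polynomial is P(z) = 1 + 0.135z.
Stationarity requires all roots to lie outside the unit circle, i.e. |z| > 1 for every root.
This is linear in z: 1 + (0.135) z = 0  =>  z = -1/(0.135) = -7.407407,  |z| = 7.407407.
Moduli of all roots: 7.4074.
All moduli strictly greater than 1? Yes.
Verdict: Stationary.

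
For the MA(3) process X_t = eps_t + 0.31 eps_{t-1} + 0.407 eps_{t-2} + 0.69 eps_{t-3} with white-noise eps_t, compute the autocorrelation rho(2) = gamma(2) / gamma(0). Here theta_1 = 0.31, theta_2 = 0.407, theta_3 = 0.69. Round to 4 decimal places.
\rho(2) = 0.3573

For an MA(q) process with theta_0 = 1, the autocovariance is
  gamma(k) = sigma^2 * sum_{i=0..q-k} theta_i * theta_{i+k},
and rho(k) = gamma(k) / gamma(0). Sigma^2 cancels.
  numerator   = (1)*(0.407) + (0.31)*(0.69) = 0.6209.
  denominator = (1)^2 + (0.31)^2 + (0.407)^2 + (0.69)^2 = 1.737849.
  rho(2) = 0.6209 / 1.737849 = 0.3573.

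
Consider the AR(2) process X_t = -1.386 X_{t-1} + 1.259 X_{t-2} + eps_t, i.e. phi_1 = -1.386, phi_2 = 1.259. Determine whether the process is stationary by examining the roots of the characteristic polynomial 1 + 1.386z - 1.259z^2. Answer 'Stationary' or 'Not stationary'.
\text{Not stationary}

The AR(p) characteristic polynomial is P(z) = 1 + 1.386z - 1.259z^2.
Stationarity requires all roots to lie outside the unit circle, i.e. |z| > 1 for every root.
Set 1 + (1.386) z + (-1.259) z^2 = 0, i.e. a z^2 + b z + c = 0 with a = -1.259, b = 1.386, c = 1.
Discriminant D = b^2 - 4ac = (1.386)^2 - 4*(-1.259)*1 = 1.920996 - (-5.036) = 6.956996.
D >= 0, so the roots are real: z = (-b +/- sqrt(D)) / (2a) = (-1.386 +/- 2.637612) / (-2.518).
  z_1 = (-1.386 + 2.637612) / (-2.518) = -0.4971,   |z_1| = 0.4971.
  z_2 = (-1.386 - 2.637612) / (-2.518) = 1.5979,   |z_2| = 1.5979.
Moduli of all roots: 0.4971, 1.5979.
All moduli strictly greater than 1? No.
Verdict: Not stationary.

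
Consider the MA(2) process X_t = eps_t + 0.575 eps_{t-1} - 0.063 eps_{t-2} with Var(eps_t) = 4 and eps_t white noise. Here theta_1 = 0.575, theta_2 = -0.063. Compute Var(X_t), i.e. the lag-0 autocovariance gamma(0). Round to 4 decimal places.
\gamma(0) = 5.3384

For an MA(q) process X_t = eps_t + sum_i theta_i eps_{t-i} with
Var(eps_t) = sigma^2, the variance is
  gamma(0) = sigma^2 * (1 + sum_i theta_i^2).
  sum_i theta_i^2 = (0.575)^2 + (-0.063)^2 = 0.330625 + 0.003969 = 0.334594.
  gamma(0) = 4 * (1 + 0.334594) = 4 * 1.334594 = 5.338376, which rounds to 5.3384.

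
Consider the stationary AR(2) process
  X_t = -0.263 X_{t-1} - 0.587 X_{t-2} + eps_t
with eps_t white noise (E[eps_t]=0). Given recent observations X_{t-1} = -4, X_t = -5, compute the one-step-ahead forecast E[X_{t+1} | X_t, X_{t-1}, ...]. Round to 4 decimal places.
E[X_{t+1} \mid \mathcal F_t] = 3.6630

For an AR(p) model X_t = c + sum_i phi_i X_{t-i} + eps_t, the
one-step-ahead conditional mean is
  E[X_{t+1} | X_t, ...] = c + sum_i phi_i X_{t+1-i}.
Substitute known values:
  E[X_{t+1} | ...] = (-0.263) * (-5) + (-0.587) * (-4)
                   = 3.6630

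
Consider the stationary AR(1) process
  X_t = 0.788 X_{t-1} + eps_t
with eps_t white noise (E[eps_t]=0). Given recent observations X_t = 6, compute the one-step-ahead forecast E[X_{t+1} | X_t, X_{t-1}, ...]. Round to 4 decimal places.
E[X_{t+1} \mid \mathcal F_t] = 4.7280

For an AR(p) model X_t = c + sum_i phi_i X_{t-i} + eps_t, the
one-step-ahead conditional mean is
  E[X_{t+1} | X_t, ...] = c + sum_i phi_i X_{t+1-i}.
Substitute known values:
  E[X_{t+1} | ...] = (0.788) * (6)
                   = 4.7280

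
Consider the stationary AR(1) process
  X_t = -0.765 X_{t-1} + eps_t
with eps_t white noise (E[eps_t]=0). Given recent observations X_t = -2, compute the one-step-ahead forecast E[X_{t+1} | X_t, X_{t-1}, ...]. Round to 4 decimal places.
E[X_{t+1} \mid \mathcal F_t] = 1.5300

For an AR(p) model X_t = c + sum_i phi_i X_{t-i} + eps_t, the
one-step-ahead conditional mean is
  E[X_{t+1} | X_t, ...] = c + sum_i phi_i X_{t+1-i}.
Substitute known values:
  E[X_{t+1} | ...] = (-0.765) * (-2)
                   = 1.5300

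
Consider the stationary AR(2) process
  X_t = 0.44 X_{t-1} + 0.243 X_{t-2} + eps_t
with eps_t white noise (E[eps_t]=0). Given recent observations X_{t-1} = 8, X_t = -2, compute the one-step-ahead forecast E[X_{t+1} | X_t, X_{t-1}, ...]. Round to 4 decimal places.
E[X_{t+1} \mid \mathcal F_t] = 1.0640

For an AR(p) model X_t = c + sum_i phi_i X_{t-i} + eps_t, the
one-step-ahead conditional mean is
  E[X_{t+1} | X_t, ...] = c + sum_i phi_i X_{t+1-i}.
Substitute known values:
  E[X_{t+1} | ...] = (0.44) * (-2) + (0.243) * (8)
                   = 1.0640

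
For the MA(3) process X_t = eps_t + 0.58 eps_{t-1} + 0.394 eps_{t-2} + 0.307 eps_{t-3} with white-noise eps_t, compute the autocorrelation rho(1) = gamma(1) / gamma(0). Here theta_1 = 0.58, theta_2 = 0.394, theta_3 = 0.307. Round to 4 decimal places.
\rho(1) = 0.5861

For an MA(q) process with theta_0 = 1, the autocovariance is
  gamma(k) = sigma^2 * sum_{i=0..q-k} theta_i * theta_{i+k},
and rho(k) = gamma(k) / gamma(0). Sigma^2 cancels.
  numerator   = (1)*(0.58) + (0.58)*(0.394) + (0.394)*(0.307) = 0.929478.
  denominator = (1)^2 + (0.58)^2 + (0.394)^2 + (0.307)^2 = 1.585885.
  rho(1) = 0.929478 / 1.585885 = 0.5861.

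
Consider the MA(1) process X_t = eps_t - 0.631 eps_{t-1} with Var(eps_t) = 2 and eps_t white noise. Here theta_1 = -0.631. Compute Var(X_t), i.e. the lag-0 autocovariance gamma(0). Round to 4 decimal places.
\gamma(0) = 2.7963

For an MA(q) process X_t = eps_t + sum_i theta_i eps_{t-i} with
Var(eps_t) = sigma^2, the variance is
  gamma(0) = sigma^2 * (1 + sum_i theta_i^2).
  sum_i theta_i^2 = (-0.631)^2 = 0.398161.
  gamma(0) = 2 * (1 + 0.398161) = 2 * 1.398161 = 2.796322, which rounds to 2.7963.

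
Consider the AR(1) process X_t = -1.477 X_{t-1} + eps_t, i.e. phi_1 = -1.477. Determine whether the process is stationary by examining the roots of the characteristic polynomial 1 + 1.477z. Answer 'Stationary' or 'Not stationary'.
\text{Not stationary}

The AR(p) characteristic polynomial is P(z) = 1 + 1.477z.
Stationarity requires all roots to lie outside the unit circle, i.e. |z| > 1 for every root.
This is linear in z: 1 + (1.477) z = 0  =>  z = -1/(1.477) = -0.677048,  |z| = 0.677048.
Moduli of all roots: 0.6770.
All moduli strictly greater than 1? No.
Verdict: Not stationary.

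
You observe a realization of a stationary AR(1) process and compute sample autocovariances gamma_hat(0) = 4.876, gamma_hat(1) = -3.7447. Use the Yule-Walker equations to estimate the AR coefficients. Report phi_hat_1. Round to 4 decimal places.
\hat\phi_{1} = -0.7680

The Yule-Walker equations for an AR(p) process read, in matrix form,
  Gamma_p phi = r_p,   with   (Gamma_p)_{ij} = gamma(|i - j|),
                       (r_p)_i = gamma(i),   i,j = 1..p.
Substitute the sample gammas (Toeplitz matrix and right-hand side of size 1):
  Gamma_p = [[4.876]]
  r_p     = [-3.7447]
With p = 1 this is the single equation gamma(0) phi_1 = gamma(1):
  phi_hat_1 = gamma(1) / gamma(0) = -3.7447 / 4.876 = -0.7680.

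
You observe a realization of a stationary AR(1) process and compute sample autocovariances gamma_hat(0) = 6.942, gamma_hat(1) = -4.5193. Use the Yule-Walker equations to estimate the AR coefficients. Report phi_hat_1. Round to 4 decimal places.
\hat\phi_{1} = -0.6510

The Yule-Walker equations for an AR(p) process read, in matrix form,
  Gamma_p phi = r_p,   with   (Gamma_p)_{ij} = gamma(|i - j|),
                       (r_p)_i = gamma(i),   i,j = 1..p.
Substitute the sample gammas (Toeplitz matrix and right-hand side of size 1):
  Gamma_p = [[6.942]]
  r_p     = [-4.5193]
With p = 1 this is the single equation gamma(0) phi_1 = gamma(1):
  phi_hat_1 = gamma(1) / gamma(0) = -4.5193 / 6.942 = -0.6510.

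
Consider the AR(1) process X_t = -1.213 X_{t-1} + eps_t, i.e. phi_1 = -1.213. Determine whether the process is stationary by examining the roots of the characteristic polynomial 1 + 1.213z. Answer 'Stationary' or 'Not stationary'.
\text{Not stationary}

The AR(p) characteristic polynomial is P(z) = 1 + 1.213z.
Stationarity requires all roots to lie outside the unit circle, i.e. |z| > 1 for every root.
This is linear in z: 1 + (1.213) z = 0  =>  z = -1/(1.213) = -0.824402,  |z| = 0.824402.
Moduli of all roots: 0.8244.
All moduli strictly greater than 1? No.
Verdict: Not stationary.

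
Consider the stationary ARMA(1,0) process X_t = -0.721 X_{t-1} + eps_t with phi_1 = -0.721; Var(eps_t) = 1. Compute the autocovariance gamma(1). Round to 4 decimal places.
\gamma(1) = -1.5016

Multiply the model equation by X_{t-k} and take expectations. With theta_0 = psi_0 = 1 and psi_j the MA(infinity) weights, this gives
  gamma(k) - sum_i phi_i gamma(k-i) = c_k,
  c_k = sigma^2 * sum_{j=k..q} theta_j psi_{j-k}   (c_k = 0 for k > q),
using gamma(-m) = gamma(m).
Pure AR (q = 0): c_0 = sigma^2 = 1, c_k = 0 for k >= 1.
Equations for k = 0 and k = 1 (AR order 1):
  gamma(0) = phi_1 gamma(1) + c_0
  gamma(1) = phi_1 gamma(0) + c_1
Substituting the second into the first: gamma(0) (1 - phi_1^2) = c_0 + phi_1 c_1, so
  gamma(0) = c_0 / (1 - phi_1^2) = 1 / (1 - (-0.721)^2) = 1 / 0.480159 = 2.082643.
  gamma(1) = phi_1 gamma(0) = (-0.721)(2.082643) = -1.501586.
Therefore gamma(1) = -1.5016 (to 4 decimal places).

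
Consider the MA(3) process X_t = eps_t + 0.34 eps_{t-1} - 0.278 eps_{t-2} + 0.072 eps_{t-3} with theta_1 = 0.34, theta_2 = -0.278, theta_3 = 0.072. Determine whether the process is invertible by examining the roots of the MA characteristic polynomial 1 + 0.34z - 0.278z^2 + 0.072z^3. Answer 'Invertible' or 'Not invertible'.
\text{Invertible}

The MA(q) characteristic polynomial is P(z) = 1 + 0.34z - 0.278z^2 + 0.072z^3.
Invertibility requires all roots to lie outside the unit circle, i.e. |z| > 1 for every root.
Degree 3: look for a simple real root z0 first, then factor out (1 - z/z0) and solve the remaining quadratic.
Testing z0 = -1.25: P(-1.25) = 1 + (0.34)(-1.25) + (-0.278)(-1.25)^2 + (0.072)(-1.25)^3
  = 1 + (-0.425) + (-0.434375) + (-0.140625) = 0.  So z_0 = -1.25 is a root, |z_0| = 1.25.
Divide out the factor (1 + 0.8 z) = (1 - z/z0) (since 1/z0 = -0.8):
  P(z) = (1 + 0.8 z)(1 + (-0.46) z + (0.09) z^2)
  [check: z-coef -0.46 - (-0.8) = 0.34; z^2-coef 0.09 - (-0.8)(-0.46) = -0.278; z^3-coef -(-0.8)(0.09) = 0.072.]
Remaining roots from the quadratic factor 1 + (-0.46) z + (0.09) z^2:
  Set 1 + (-0.46) z + (0.09) z^2 = 0, i.e. a z^2 + b z + c = 0 with a = 0.09, b = -0.46, c = 1.
  Discriminant D = b^2 - 4ac = (-0.46)^2 - 4*(0.09)*1 = 0.2116 - (0.36) = -0.1484.
  D < 0, so the roots are the complex-conjugate pair z = (-b +/- i sqrt(-D)) / (2a) = 2.5556 +/- 2.1402i.
  For a conjugate pair |z|^2 = z * conj(z) = (product of roots) = c/a = 1/(0.09) = 11.111111, so |z| = sqrt(11.111111) = 3.3333 for both roots.
Moduli of all roots: 1.2500, 3.3333, 3.3333.
All moduli strictly greater than 1? Yes.
Verdict: Invertible.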